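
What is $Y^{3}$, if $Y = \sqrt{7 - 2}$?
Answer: $5 \sqrt{5} \approx 11.18$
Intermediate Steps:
$Y = \sqrt{5} \approx 2.2361$
$Y^{3} = \left(\sqrt{5}\right)^{3} = 5 \sqrt{5}$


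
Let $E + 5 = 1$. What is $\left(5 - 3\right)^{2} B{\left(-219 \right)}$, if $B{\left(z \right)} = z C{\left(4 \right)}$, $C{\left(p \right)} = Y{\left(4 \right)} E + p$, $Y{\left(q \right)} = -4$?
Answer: $-17520$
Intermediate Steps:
$E = -4$ ($E = -5 + 1 = -4$)
$C{\left(p \right)} = 16 + p$ ($C{\left(p \right)} = \left(-4\right) \left(-4\right) + p = 16 + p$)
$B{\left(z \right)} = 20 z$ ($B{\left(z \right)} = z \left(16 + 4\right) = z 20 = 20 z$)
$\left(5 - 3\right)^{2} B{\left(-219 \right)} = \left(5 - 3\right)^{2} \cdot 20 \left(-219\right) = 2^{2} \left(-4380\right) = 4 \left(-4380\right) = -17520$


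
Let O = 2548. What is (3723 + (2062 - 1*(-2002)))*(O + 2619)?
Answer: 40235429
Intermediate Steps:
(3723 + (2062 - 1*(-2002)))*(O + 2619) = (3723 + (2062 - 1*(-2002)))*(2548 + 2619) = (3723 + (2062 + 2002))*5167 = (3723 + 4064)*5167 = 7787*5167 = 40235429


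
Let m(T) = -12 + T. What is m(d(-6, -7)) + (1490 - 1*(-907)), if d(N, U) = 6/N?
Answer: 2384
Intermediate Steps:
m(d(-6, -7)) + (1490 - 1*(-907)) = (-12 + 6/(-6)) + (1490 - 1*(-907)) = (-12 + 6*(-⅙)) + (1490 + 907) = (-12 - 1) + 2397 = -13 + 2397 = 2384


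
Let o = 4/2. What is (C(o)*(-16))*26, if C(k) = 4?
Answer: -1664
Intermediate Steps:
o = 2 (o = 4*(1/2) = 2)
(C(o)*(-16))*26 = (4*(-16))*26 = -64*26 = -1664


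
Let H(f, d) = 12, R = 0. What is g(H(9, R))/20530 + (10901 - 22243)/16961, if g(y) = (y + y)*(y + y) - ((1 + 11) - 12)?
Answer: -111540862/174104665 ≈ -0.64065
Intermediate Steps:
g(y) = 4*y**2 (g(y) = (2*y)*(2*y) - (12 - 12) = 4*y**2 - 1*0 = 4*y**2 + 0 = 4*y**2)
g(H(9, R))/20530 + (10901 - 22243)/16961 = (4*12**2)/20530 + (10901 - 22243)/16961 = (4*144)*(1/20530) - 11342*1/16961 = 576*(1/20530) - 11342/16961 = 288/10265 - 11342/16961 = -111540862/174104665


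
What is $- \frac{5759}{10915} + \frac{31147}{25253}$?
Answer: $\frac{194537478}{275636495} \approx 0.70578$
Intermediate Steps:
$- \frac{5759}{10915} + \frac{31147}{25253} = \frac{194537478}{275636495}$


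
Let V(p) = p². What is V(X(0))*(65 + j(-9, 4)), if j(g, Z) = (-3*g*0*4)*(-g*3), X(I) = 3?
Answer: 585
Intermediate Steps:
j(g, Z) = 0 (j(g, Z) = (-0*4)*(-3*g) = (-3*0)*(-3*g) = 0*(-3*g) = 0)
V(X(0))*(65 + j(-9, 4)) = 3²*(65 + 0) = 9*65 = 585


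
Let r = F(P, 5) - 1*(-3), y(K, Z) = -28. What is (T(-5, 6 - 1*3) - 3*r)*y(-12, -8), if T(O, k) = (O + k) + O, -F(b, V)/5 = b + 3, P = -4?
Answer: 868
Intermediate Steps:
F(b, V) = -15 - 5*b (F(b, V) = -5*(b + 3) = -5*(3 + b) = -15 - 5*b)
T(O, k) = k + 2*O
r = 8 (r = (-15 - 5*(-4)) - 1*(-3) = (-15 + 20) + 3 = 5 + 3 = 8)
(T(-5, 6 - 1*3) - 3*r)*y(-12, -8) = (((6 - 1*3) + 2*(-5)) - 3*8)*(-28) = (((6 - 3) - 10) - 24)*(-28) = ((3 - 10) - 24)*(-28) = (-7 - 24)*(-28) = -31*(-28) = 868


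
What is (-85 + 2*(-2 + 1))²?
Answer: 7569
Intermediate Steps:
(-85 + 2*(-2 + 1))² = (-85 + 2*(-1))² = (-85 - 2)² = (-87)² = 7569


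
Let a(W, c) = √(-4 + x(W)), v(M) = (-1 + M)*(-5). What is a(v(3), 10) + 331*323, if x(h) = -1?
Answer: 106913 + I*√5 ≈ 1.0691e+5 + 2.2361*I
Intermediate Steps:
v(M) = 5 - 5*M
a(W, c) = I*√5 (a(W, c) = √(-4 - 1) = √(-5) = I*√5)
a(v(3), 10) + 331*323 = I*√5 + 331*323 = I*√5 + 106913 = 106913 + I*√5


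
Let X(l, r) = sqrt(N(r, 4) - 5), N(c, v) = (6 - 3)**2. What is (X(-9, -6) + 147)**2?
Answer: 22201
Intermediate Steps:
N(c, v) = 9 (N(c, v) = 3**2 = 9)
X(l, r) = 2 (X(l, r) = sqrt(9 - 5) = sqrt(4) = 2)
(X(-9, -6) + 147)**2 = (2 + 147)**2 = 149**2 = 22201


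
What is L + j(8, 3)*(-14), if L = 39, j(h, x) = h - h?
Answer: 39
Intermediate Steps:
j(h, x) = 0
L + j(8, 3)*(-14) = 39 + 0*(-14) = 39 + 0 = 39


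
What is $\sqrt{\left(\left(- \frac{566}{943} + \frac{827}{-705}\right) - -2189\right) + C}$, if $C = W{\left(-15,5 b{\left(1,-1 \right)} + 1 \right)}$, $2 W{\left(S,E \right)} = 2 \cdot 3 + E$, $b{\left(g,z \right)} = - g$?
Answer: $\frac{\sqrt{967150231032585}}{664815} \approx 46.779$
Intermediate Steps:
$W{\left(S,E \right)} = 3 + \frac{E}{2}$ ($W{\left(S,E \right)} = \frac{2 \cdot 3 + E}{2} = \frac{6 + E}{2} = 3 + \frac{E}{2}$)
$C = 1$ ($C = 3 + \frac{5 \left(\left(-1\right) 1\right) + 1}{2} = 3 + \frac{5 \left(-1\right) + 1}{2} = 3 + \frac{-5 + 1}{2} = 3 + \frac{1}{2} \left(-4\right) = 3 - 2 = 1$)
$\sqrt{\left(\left(- \frac{566}{943} + \frac{827}{-705}\right) - -2189\right) + C} = \sqrt{\left(\left(- \frac{566}{943} + \frac{827}{-705}\right) - -2189\right) + 1} = \sqrt{\left(\left(\left(-566\right) \frac{1}{943} + 827 \left(- \frac{1}{705}\right)\right) + 2189\right) + 1} = \sqrt{\left(\left(- \frac{566}{943} - \frac{827}{705}\right) + 2189\right) + 1} = \sqrt{\left(- \frac{1178891}{664815} + 2189\right) + 1} = \sqrt{\frac{1454101144}{664815} + 1} = \sqrt{\frac{1454765959}{664815}} = \frac{\sqrt{967150231032585}}{664815}$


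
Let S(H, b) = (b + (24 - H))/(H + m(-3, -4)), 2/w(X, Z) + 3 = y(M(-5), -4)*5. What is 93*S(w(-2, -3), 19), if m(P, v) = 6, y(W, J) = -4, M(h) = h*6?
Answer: 92163/136 ≈ 677.67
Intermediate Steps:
M(h) = 6*h
w(X, Z) = -2/23 (w(X, Z) = 2/(-3 - 4*5) = 2/(-3 - 20) = 2/(-23) = 2*(-1/23) = -2/23)
S(H, b) = (24 + b - H)/(6 + H) (S(H, b) = (b + (24 - H))/(H + 6) = (24 + b - H)/(6 + H))
93*S(w(-2, -3), 19) = 93*((24 + 19 - 1*(-2/23))/(6 - 2/23)) = 93*((24 + 19 + 2/23)/(136/23)) = 93*((23/136)*(991/23)) = 93*(991/136) = 92163/136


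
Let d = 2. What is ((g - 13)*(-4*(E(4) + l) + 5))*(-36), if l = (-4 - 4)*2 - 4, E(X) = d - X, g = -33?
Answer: 154008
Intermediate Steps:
E(X) = 2 - X
l = -20 (l = -8*2 - 4 = -16 - 4 = -20)
((g - 13)*(-4*(E(4) + l) + 5))*(-36) = ((-33 - 13)*(-4*((2 - 1*4) - 20) + 5))*(-36) = -46*(-4*((2 - 4) - 20) + 5)*(-36) = -46*(-4*(-2 - 20) + 5)*(-36) = -46*(-4*(-22) + 5)*(-36) = -46*(88 + 5)*(-36) = -46*93*(-36) = -4278*(-36) = 154008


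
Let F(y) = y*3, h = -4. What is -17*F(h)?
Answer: 204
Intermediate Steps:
F(y) = 3*y
-17*F(h) = -51*(-4) = -17*(-12) = 204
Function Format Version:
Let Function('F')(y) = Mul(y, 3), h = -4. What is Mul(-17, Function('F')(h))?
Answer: 204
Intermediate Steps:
Function('F')(y) = Mul(3, y)
Mul(-17, Function('F')(h)) = Mul(-17, Mul(3, -4)) = Mul(-17, -12) = 204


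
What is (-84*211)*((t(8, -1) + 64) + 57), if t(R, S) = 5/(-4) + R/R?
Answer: -2140173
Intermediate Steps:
t(R, S) = -¼ (t(R, S) = 5*(-¼) + 1 = -5/4 + 1 = -¼)
(-84*211)*((t(8, -1) + 64) + 57) = (-84*211)*((-¼ + 64) + 57) = -17724*(255/4 + 57) = -17724*483/4 = -2140173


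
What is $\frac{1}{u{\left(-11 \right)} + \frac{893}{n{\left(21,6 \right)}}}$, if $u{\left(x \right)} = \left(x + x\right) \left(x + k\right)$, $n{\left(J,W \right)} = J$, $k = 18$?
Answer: $- \frac{21}{2341} \approx -0.0089705$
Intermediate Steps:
$u{\left(x \right)} = 2 x \left(18 + x\right)$ ($u{\left(x \right)} = \left(x + x\right) \left(x + 18\right) = 2 x \left(18 + x\right)$)
$\frac{1}{u{\left(-11 \right)} + \frac{893}{n{\left(21,6 \right)}}} = \frac{1}{2 \left(-11\right) \left(18 - 11\right) + \frac{893}{21}} = \frac{1}{2 \left(-11\right) 7 + 893 \cdot \frac{1}{21}} = \frac{1}{-154 + \frac{893}{21}} = \frac{1}{- \frac{2341}{21}} = - \frac{21}{2341}$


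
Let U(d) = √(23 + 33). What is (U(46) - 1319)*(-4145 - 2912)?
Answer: 9308183 - 14114*√14 ≈ 9.2554e+6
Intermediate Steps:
U(d) = 2*√14 (U(d) = √56 = 2*√14)
(U(46) - 1319)*(-4145 - 2912) = (2*√14 - 1319)*(-4145 - 2912) = (-1319 + 2*√14)*(-7057) = 9308183 - 14114*√14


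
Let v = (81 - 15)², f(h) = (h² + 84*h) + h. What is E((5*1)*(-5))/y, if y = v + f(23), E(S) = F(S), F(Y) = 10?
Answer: 1/684 ≈ 0.0014620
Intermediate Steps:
f(h) = h² + 85*h
v = 4356 (v = 66² = 4356)
E(S) = 10
y = 6840 (y = 4356 + 23*(85 + 23) = 4356 + 23*108 = 4356 + 2484 = 6840)
E((5*1)*(-5))/y = 10/6840 = 10*(1/6840) = 1/684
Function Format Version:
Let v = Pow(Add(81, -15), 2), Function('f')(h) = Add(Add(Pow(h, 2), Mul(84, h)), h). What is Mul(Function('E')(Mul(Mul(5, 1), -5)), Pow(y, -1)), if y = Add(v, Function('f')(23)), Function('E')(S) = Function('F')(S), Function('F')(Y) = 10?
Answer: Rational(1, 684) ≈ 0.0014620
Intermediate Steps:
Function('f')(h) = Add(Pow(h, 2), Mul(85, h))
v = 4356 (v = Pow(66, 2) = 4356)
Function('E')(S) = 10
y = 6840 (y = Add(4356, Mul(23, Add(85, 23))) = Add(4356, Mul(23, 108)) = Add(4356, 2484) = 6840)
Mul(Function('E')(Mul(Mul(5, 1), -5)), Pow(y, -1)) = Mul(10, Pow(6840, -1)) = Mul(10, Rational(1, 6840)) = Rational(1, 684)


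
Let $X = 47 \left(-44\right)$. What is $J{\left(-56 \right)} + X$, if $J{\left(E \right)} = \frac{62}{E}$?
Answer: $- \frac{57935}{28} \approx -2069.1$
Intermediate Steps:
$X = -2068$
$J{\left(-56 \right)} + X = \frac{62}{-56} - 2068 = 62 \left(- \frac{1}{56}\right) - 2068 = - \frac{31}{28} - 2068 = - \frac{57935}{28}$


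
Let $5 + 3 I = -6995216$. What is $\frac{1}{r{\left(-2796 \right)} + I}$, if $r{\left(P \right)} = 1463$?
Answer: $- \frac{3}{6990832} \approx -4.2913 \cdot 10^{-7}$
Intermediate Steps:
$I = - \frac{6995221}{3}$ ($I = - \frac{5}{3} + \frac{1}{3} \left(-6995216\right) = - \frac{5}{3} - \frac{6995216}{3} = - \frac{6995221}{3} \approx -2.3317 \cdot 10^{6}$)
$\frac{1}{r{\left(-2796 \right)} + I} = \frac{1}{1463 - \frac{6995221}{3}} = \frac{1}{- \frac{6990832}{3}} = - \frac{3}{6990832}$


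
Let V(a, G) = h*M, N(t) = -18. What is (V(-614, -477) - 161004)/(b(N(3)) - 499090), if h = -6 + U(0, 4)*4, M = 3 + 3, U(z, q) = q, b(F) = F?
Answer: 40236/124777 ≈ 0.32246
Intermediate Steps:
M = 6
h = 10 (h = -6 + 4*4 = -6 + 16 = 10)
V(a, G) = 60 (V(a, G) = 10*6 = 60)
(V(-614, -477) - 161004)/(b(N(3)) - 499090) = (60 - 161004)/(-18 - 499090) = -160944/(-499108) = -160944*(-1/499108) = 40236/124777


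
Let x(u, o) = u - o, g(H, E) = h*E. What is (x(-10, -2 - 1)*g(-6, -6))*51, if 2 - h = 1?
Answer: 2142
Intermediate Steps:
h = 1 (h = 2 - 1*1 = 2 - 1 = 1)
g(H, E) = E (g(H, E) = 1*E = E)
(x(-10, -2 - 1)*g(-6, -6))*51 = ((-10 - (-2 - 1))*(-6))*51 = ((-10 - 1*(-3))*(-6))*51 = ((-10 + 3)*(-6))*51 = -7*(-6)*51 = 42*51 = 2142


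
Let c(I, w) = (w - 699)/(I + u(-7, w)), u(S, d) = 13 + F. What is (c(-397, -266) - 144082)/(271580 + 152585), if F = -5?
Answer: -56046933/165000185 ≈ -0.33968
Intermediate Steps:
u(S, d) = 8 (u(S, d) = 13 - 5 = 8)
c(I, w) = (-699 + w)/(8 + I) (c(I, w) = (w - 699)/(I + 8) = (-699 + w)/(8 + I))
(c(-397, -266) - 144082)/(271580 + 152585) = ((-699 - 266)/(8 - 397) - 144082)/(271580 + 152585) = (-965/(-389) - 144082)/424165 = (-1/389*(-965) - 144082)*(1/424165) = (965/389 - 144082)*(1/424165) = -56046933/389*1/424165 = -56046933/165000185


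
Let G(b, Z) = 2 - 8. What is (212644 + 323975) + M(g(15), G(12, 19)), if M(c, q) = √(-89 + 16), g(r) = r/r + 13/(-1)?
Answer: 536619 + I*√73 ≈ 5.3662e+5 + 8.544*I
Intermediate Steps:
g(r) = -12 (g(r) = 1 + 13*(-1) = 1 - 13 = -12)
G(b, Z) = -6
M(c, q) = I*√73 (M(c, q) = √(-73) = I*√73)
(212644 + 323975) + M(g(15), G(12, 19)) = (212644 + 323975) + I*√73 = 536619 + I*√73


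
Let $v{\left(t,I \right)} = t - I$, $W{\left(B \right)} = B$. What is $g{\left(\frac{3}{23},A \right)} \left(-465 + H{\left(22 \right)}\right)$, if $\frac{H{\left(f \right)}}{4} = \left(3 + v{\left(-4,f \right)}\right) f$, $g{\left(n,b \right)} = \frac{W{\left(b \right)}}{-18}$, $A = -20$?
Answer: $- \frac{24890}{9} \approx -2765.6$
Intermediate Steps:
$g{\left(n,b \right)} = - \frac{b}{18}$ ($g{\left(n,b \right)} = \frac{b}{-18} = b \left(- \frac{1}{18}\right) = - \frac{b}{18}$)
$H{\left(f \right)} = 4 f \left(-1 - f\right)$ ($H{\left(f \right)} = 4 \left(3 - \left(4 + f\right)\right) f = 4 \left(-1 - f\right) f = 4 f \left(-1 - f\right)$)
$g{\left(\frac{3}{23},A \right)} \left(-465 + H{\left(22 \right)}\right) = \left(- \frac{1}{18}\right) \left(-20\right) \left(-465 - 88 \left(1 + 22\right)\right) = \frac{10 \left(-465 - 88 \cdot 23\right)}{9} = \frac{10 \left(-465 - 2024\right)}{9} = \frac{10}{9} \left(-2489\right) = - \frac{24890}{9}$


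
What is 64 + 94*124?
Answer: 11720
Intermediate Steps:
64 + 94*124 = 64 + 11656 = 11720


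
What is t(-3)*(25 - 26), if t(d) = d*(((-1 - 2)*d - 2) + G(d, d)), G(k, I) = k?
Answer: 12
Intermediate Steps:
t(d) = d*(-2 - 2*d) (t(d) = d*(((-1 - 2)*d - 2) + d) = d*((-3*d - 2) + d) = d*((-2 - 3*d) + d) = d*(-2 - 2*d))
t(-3)*(25 - 26) = (-2*(-3)*(1 - 3))*(25 - 26) = -2*(-3)*(-2)*(-1) = -12*(-1) = 12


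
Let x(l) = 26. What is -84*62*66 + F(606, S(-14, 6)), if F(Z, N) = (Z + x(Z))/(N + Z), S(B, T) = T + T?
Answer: -106211636/309 ≈ -3.4373e+5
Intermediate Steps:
S(B, T) = 2*T
F(Z, N) = (26 + Z)/(N + Z) (F(Z, N) = (Z + 26)/(N + Z) = (26 + Z)/(N + Z))
-84*62*66 + F(606, S(-14, 6)) = -84*62*66 + (26 + 606)/(2*6 + 606) = -5208*66 + 632/(12 + 606) = -343728 + 632/618 = -343728 + (1/618)*632 = -343728 + 316/309 = -106211636/309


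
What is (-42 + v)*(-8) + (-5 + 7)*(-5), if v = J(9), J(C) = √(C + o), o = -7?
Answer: 326 - 8*√2 ≈ 314.69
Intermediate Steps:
J(C) = √(-7 + C) (J(C) = √(C - 7) = √(-7 + C))
v = √2 (v = √(-7 + 9) = √2 ≈ 1.4142)
(-42 + v)*(-8) + (-5 + 7)*(-5) = (-42 + √2)*(-8) + (-5 + 7)*(-5) = (336 - 8*√2) + 2*(-5) = (336 - 8*√2) - 10 = 326 - 8*√2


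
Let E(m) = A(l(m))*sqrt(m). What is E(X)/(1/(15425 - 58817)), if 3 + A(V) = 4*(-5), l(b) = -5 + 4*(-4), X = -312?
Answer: 1996032*I*sqrt(78) ≈ 1.7628e+7*I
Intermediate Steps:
l(b) = -21 (l(b) = -5 - 16 = -21)
A(V) = -23 (A(V) = -3 + 4*(-5) = -3 - 20 = -23)
E(m) = -23*sqrt(m)
E(X)/(1/(15425 - 58817)) = (-46*I*sqrt(78))/(1/(15425 - 58817)) = (-46*I*sqrt(78))/(1/(-43392)) = (-46*I*sqrt(78))/(-1/43392) = -46*I*sqrt(78)*(-43392) = 1996032*I*sqrt(78)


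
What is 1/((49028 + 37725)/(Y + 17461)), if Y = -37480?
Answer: -20019/86753 ≈ -0.23076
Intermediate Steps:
1/((49028 + 37725)/(Y + 17461)) = 1/((49028 + 37725)/(-37480 + 17461)) = 1/(86753/(-20019)) = 1/(86753*(-1/20019)) = 1/(-86753/20019) = -20019/86753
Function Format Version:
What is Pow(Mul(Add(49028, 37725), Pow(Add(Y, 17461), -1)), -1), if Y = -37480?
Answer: Rational(-20019, 86753) ≈ -0.23076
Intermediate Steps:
Pow(Mul(Add(49028, 37725), Pow(Add(Y, 17461), -1)), -1) = Pow(Mul(Add(49028, 37725), Pow(Add(-37480, 17461), -1)), -1) = Pow(Mul(86753, Pow(-20019, -1)), -1) = Pow(Mul(86753, Rational(-1, 20019)), -1) = Pow(Rational(-86753, 20019), -1) = Rational(-20019, 86753)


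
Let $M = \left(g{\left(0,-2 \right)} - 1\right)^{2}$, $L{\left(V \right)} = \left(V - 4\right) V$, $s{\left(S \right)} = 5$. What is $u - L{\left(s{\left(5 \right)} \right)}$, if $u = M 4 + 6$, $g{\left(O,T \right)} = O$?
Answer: $5$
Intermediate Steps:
$L{\left(V \right)} = V \left(-4 + V\right)$ ($L{\left(V \right)} = \left(-4 + V\right) V = V \left(-4 + V\right)$)
$M = 1$ ($M = \left(0 - 1\right)^{2} = \left(-1\right)^{2} = 1$)
$u = 10$ ($u = 1 \cdot 4 + 6 = 4 + 6 = 10$)
$u - L{\left(s{\left(5 \right)} \right)} = 10 - 5 \left(-4 + 5\right) = 10 - 5 \cdot 1 = 10 - 5 = 5$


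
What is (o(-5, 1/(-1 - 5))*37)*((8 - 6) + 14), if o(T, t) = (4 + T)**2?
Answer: 592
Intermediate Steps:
(o(-5, 1/(-1 - 5))*37)*((8 - 6) + 14) = ((4 - 5)**2*37)*((8 - 6) + 14) = ((-1)**2*37)*(2 + 14) = (1*37)*16 = 37*16 = 592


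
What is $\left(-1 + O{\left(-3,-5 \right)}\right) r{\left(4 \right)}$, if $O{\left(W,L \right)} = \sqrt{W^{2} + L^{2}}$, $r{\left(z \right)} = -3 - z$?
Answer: $7 - 7 \sqrt{34} \approx -33.817$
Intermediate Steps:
$O{\left(W,L \right)} = \sqrt{L^{2} + W^{2}}$
$\left(-1 + O{\left(-3,-5 \right)}\right) r{\left(4 \right)} = \left(-1 + \sqrt{\left(-5\right)^{2} + \left(-3\right)^{2}}\right) \left(-3 - 4\right) = \left(-1 + \sqrt{25 + 9}\right) \left(-3 - 4\right) = \left(-1 + \sqrt{34}\right) \left(-7\right) = 7 - 7 \sqrt{34}$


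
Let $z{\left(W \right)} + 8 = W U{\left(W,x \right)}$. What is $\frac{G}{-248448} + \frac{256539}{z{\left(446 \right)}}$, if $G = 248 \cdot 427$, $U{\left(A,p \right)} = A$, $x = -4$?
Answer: $\frac{1333532497}{1544321712} \approx 0.86351$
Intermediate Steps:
$z{\left(W \right)} = -8 + W^{2}$ ($z{\left(W \right)} = -8 + W W = -8 + W^{2}$)
$G = 105896$
$\frac{G}{-248448} + \frac{256539}{z{\left(446 \right)}} = \frac{105896}{-248448} + \frac{256539}{-8 + 446^{2}} = 105896 \left(- \frac{1}{248448}\right) + \frac{256539}{-8 + 198916} = - \frac{13237}{31056} + \frac{256539}{198908} = \frac{1333532497}{1544321712}$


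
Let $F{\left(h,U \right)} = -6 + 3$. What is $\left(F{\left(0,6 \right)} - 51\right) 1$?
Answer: $-54$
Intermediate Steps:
$F{\left(h,U \right)} = -3$
$\left(F{\left(0,6 \right)} - 51\right) 1 = \left(-3 - 51\right) 1 = \left(-54\right) 1 = -54$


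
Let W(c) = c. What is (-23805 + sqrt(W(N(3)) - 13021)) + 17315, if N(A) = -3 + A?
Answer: -6490 + I*sqrt(13021) ≈ -6490.0 + 114.11*I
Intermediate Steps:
(-23805 + sqrt(W(N(3)) - 13021)) + 17315 = (-23805 + sqrt((-3 + 3) - 13021)) + 17315 = (-23805 + sqrt(0 - 13021)) + 17315 = (-23805 + sqrt(-13021)) + 17315 = (-23805 + I*sqrt(13021)) + 17315 = -6490 + I*sqrt(13021)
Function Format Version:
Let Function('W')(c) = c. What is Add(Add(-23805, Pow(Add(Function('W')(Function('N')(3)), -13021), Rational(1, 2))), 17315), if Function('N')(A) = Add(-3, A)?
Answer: Add(-6490, Mul(I, Pow(13021, Rational(1, 2)))) ≈ Add(-6490.0, Mul(114.11, I))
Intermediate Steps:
Add(Add(-23805, Pow(Add(Function('W')(Function('N')(3)), -13021), Rational(1, 2))), 17315) = Add(Add(-23805, Pow(Add(Add(-3, 3), -13021), Rational(1, 2))), 17315) = Add(Add(-23805, Pow(Add(0, -13021), Rational(1, 2))), 17315) = Add(Add(-23805, Pow(-13021, Rational(1, 2))), 17315) = Add(Add(-23805, Mul(I, Pow(13021, Rational(1, 2)))), 17315) = Add(-6490, Mul(I, Pow(13021, Rational(1, 2))))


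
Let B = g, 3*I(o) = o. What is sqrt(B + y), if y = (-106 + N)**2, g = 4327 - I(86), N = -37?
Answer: sqrt(222726)/3 ≈ 157.31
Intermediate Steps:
I(o) = o/3
g = 12895/3 (g = 4327 - 86/3 = 12895/3 ≈ 4298.3)
y = 20449 (y = (-106 - 37)**2 = (-143)**2 = 20449)
B = 12895/3 ≈ 4298.3
sqrt(B + y) = sqrt(12895/3 + 20449) = sqrt(74242/3) = sqrt(222726)/3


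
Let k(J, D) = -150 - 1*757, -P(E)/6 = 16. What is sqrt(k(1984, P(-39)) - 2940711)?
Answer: I*sqrt(2941618) ≈ 1715.1*I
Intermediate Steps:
P(E) = -96 (P(E) = -6*16 = -96)
k(J, D) = -907 (k(J, D) = -150 - 757 = -907)
sqrt(k(1984, P(-39)) - 2940711) = sqrt(-907 - 2940711) = sqrt(-2941618) = I*sqrt(2941618)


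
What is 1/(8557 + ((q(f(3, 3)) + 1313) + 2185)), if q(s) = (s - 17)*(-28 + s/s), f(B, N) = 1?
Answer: 1/12487 ≈ 8.0083e-5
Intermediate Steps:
q(s) = 459 - 27*s (q(s) = (-17 + s)*(-28 + 1) = (-17 + s)*(-27) = 459 - 27*s)
1/(8557 + ((q(f(3, 3)) + 1313) + 2185)) = 1/(8557 + (((459 - 27*1) + 1313) + 2185)) = 1/(8557 + (((459 - 27) + 1313) + 2185)) = 1/(8557 + ((432 + 1313) + 2185)) = 1/(8557 + (1745 + 2185)) = 1/(8557 + 3930) = 1/12487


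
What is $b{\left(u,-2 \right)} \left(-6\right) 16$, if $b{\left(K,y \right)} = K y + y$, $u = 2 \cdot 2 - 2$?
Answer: $576$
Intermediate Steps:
$u = 2$ ($u = 4 - 2 = 2$)
$b{\left(K,y \right)} = y + K y$
$b{\left(u,-2 \right)} \left(-6\right) 16 = - 2 \left(1 + 2\right) \left(-6\right) 16 = \left(-2\right) 3 \left(-6\right) 16 = \left(-6\right) \left(-6\right) 16 = 36 \cdot 16 = 576$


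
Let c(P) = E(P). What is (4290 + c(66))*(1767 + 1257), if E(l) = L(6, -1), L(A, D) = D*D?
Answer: 12975984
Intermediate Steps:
L(A, D) = D**2
E(l) = 1 (E(l) = (-1)**2 = 1)
c(P) = 1
(4290 + c(66))*(1767 + 1257) = (4290 + 1)*(1767 + 1257) = 4291*3024 = 12975984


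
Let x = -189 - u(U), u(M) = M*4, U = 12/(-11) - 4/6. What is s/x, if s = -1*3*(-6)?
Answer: -594/6005 ≈ -0.098918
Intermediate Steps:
U = -58/33 (U = 12*(-1/11) - 4*1/6 = -12/11 - 2/3 = -58/33 ≈ -1.7576)
s = 18 (s = -3*(-6) = 18)
u(M) = 4*M
x = -6005/33 (x = -189 - 4*(-58)/33 = -189 - 1*(-232/33) = -189 + 232/33 = -6005/33 ≈ -181.97)
s/x = 18/(-6005/33) = 18*(-33/6005) = -594/6005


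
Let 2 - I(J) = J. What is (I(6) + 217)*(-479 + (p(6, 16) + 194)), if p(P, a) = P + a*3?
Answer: -49203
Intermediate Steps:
p(P, a) = P + 3*a
I(J) = 2 - J
(I(6) + 217)*(-479 + (p(6, 16) + 194)) = ((2 - 1*6) + 217)*(-479 + ((6 + 3*16) + 194)) = ((2 - 6) + 217)*(-479 + ((6 + 48) + 194)) = (-4 + 217)*(-479 + (54 + 194)) = 213*(-479 + 248) = 213*(-231) = -49203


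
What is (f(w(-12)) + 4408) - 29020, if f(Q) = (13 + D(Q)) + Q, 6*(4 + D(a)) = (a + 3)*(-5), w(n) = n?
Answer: -49215/2 ≈ -24608.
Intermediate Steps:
D(a) = -13/2 - 5*a/6 (D(a) = -4 + ((a + 3)*(-5))/6 = -4 + ((3 + a)*(-5))/6 = -4 + (-15 - 5*a)/6 = -4 + (-5/2 - 5*a/6) = -13/2 - 5*a/6)
f(Q) = 13/2 + Q/6 (f(Q) = (13 + (-13/2 - 5*Q/6)) + Q = (13/2 - 5*Q/6) + Q = 13/2 + Q/6)
(f(w(-12)) + 4408) - 29020 = ((13/2 + (⅙)*(-12)) + 4408) - 29020 = ((13/2 - 2) + 4408) - 29020 = (9/2 + 4408) - 29020 = 8825/2 - 29020 = -49215/2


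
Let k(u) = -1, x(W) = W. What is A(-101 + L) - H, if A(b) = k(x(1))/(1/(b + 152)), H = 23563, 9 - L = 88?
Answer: -23535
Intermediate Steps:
L = -79 (L = 9 - 1*88 = 9 - 88 = -79)
A(b) = -152 - b (A(b) = -1/(1/(b + 152)) = -1/(1/(152 + b)) = -(152 + b) = -152 - b)
A(-101 + L) - H = (-152 - (-101 - 79)) - 1*23563 = (-152 - 1*(-180)) - 23563 = (-152 + 180) - 23563 = 28 - 23563 = -23535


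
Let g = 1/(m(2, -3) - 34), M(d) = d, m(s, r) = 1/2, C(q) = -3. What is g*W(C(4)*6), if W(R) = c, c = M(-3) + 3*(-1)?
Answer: 12/67 ≈ 0.17910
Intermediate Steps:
m(s, r) = 1/2
g = -2/67 (g = 1/(1/2 - 34) = 1/(-67/2) = -2/67 ≈ -0.029851)
c = -6 (c = -3 + 3*(-1) = -3 - 3 = -6)
W(R) = -6
g*W(C(4)*6) = -2/67*(-6) = 12/67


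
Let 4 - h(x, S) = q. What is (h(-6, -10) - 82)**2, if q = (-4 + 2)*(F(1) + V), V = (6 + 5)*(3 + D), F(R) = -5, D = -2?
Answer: 4356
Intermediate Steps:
V = 11 (V = (6 + 5)*(3 - 2) = 11*1 = 11)
q = -12 (q = (-4 + 2)*(-5 + 11) = -2*6 = -12)
h(x, S) = 16 (h(x, S) = 4 - 1*(-12) = 4 + 12 = 16)
(h(-6, -10) - 82)**2 = (16 - 82)**2 = (-66)**2 = 4356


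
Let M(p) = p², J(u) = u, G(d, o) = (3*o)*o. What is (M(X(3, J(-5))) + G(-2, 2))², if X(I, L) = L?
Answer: 1369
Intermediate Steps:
G(d, o) = 3*o²
(M(X(3, J(-5))) + G(-2, 2))² = ((-5)² + 3*2²)² = (25 + 3*4)² = (25 + 12)² = 37² = 1369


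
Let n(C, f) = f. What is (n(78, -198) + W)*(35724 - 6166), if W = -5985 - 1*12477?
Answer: -551552280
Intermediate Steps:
W = -18462 (W = -5985 - 12477 = -18462)
(n(78, -198) + W)*(35724 - 6166) = (-198 - 18462)*(35724 - 6166) = -18660*29558 = -551552280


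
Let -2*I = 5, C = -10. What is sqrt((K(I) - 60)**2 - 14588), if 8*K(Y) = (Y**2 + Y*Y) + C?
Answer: I*sqrt(2822503)/16 ≈ 105.0*I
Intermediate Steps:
I = -5/2 (I = -1/2*5 = -5/2 ≈ -2.5000)
K(Y) = -5/4 + Y**2/4 (K(Y) = ((Y**2 + Y*Y) - 10)/8 = ((Y**2 + Y**2) - 10)/8 = (2*Y**2 - 10)/8 = (-10 + 2*Y**2)/8 = -5/4 + Y**2/4)
sqrt((K(I) - 60)**2 - 14588) = sqrt(((-5/4 + (-5/2)**2/4) - 60)**2 - 14588) = sqrt(((-5/4 + (1/4)*(25/4)) - 60)**2 - 14588) = sqrt(((-5/4 + 25/16) - 60)**2 - 14588) = sqrt((5/16 - 60)**2 - 14588) = sqrt((-955/16)**2 - 14588) = sqrt(912025/256 - 14588) = sqrt(-2822503/256) = I*sqrt(2822503)/16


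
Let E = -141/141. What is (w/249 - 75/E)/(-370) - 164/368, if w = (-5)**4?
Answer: -555293/847596 ≈ -0.65514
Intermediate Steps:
w = 625
E = -1 (E = -141*1/141 = -1)
(w/249 - 75/E)/(-370) - 164/368 = (625/249 - 75/(-1))/(-370) - 164/368 = (625*(1/249) - 75*(-1))*(-1/370) - 164*1/368 = (625/249 + 75)*(-1/370) - 41/92 = (19300/249)*(-1/370) - 41/92 = -1930/9213 - 41/92 = -555293/847596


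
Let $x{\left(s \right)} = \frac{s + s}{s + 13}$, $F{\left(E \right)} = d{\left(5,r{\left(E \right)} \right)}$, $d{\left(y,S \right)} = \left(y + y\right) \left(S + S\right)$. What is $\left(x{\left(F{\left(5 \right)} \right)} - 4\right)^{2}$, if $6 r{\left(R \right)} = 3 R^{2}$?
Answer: $\frac{304704}{69169} \approx 4.4052$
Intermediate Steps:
$r{\left(R \right)} = \frac{R^{2}}{2}$ ($r{\left(R \right)} = \frac{3 R^{2}}{6} = \frac{R^{2}}{2}$)
$d{\left(y,S \right)} = 4 S y$ ($d{\left(y,S \right)} = 2 y 2 S = 4 S y$)
$F{\left(E \right)} = 10 E^{2}$ ($F{\left(E \right)} = 4 \frac{E^{2}}{2} \cdot 5 = 10 E^{2}$)
$x{\left(s \right)} = \frac{2 s}{13 + s}$
$\left(x{\left(F{\left(5 \right)} \right)} - 4\right)^{2} = \left(\frac{2 \cdot 10 \cdot 5^{2}}{13 + 10 \cdot 5^{2}} - 4\right)^{2} = \left(\frac{2 \cdot 10 \cdot 25}{13 + 10 \cdot 25} - 4\right)^{2} = \left(2 \cdot 250 \frac{1}{13 + 250} - 4\right)^{2} = \left(2 \cdot 250 \cdot \frac{1}{263} - 4\right)^{2} = \left(\frac{500}{263} - 4\right)^{2} = \left(- \frac{552}{263}\right)^{2} = \frac{304704}{69169}$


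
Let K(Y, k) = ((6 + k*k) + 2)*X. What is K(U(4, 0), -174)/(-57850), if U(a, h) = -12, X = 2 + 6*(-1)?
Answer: 60568/28925 ≈ 2.0940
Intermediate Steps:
X = -4 (X = 2 - 6 = -4)
K(Y, k) = -32 - 4*k² (K(Y, k) = ((6 + k*k) + 2)*(-4) = ((6 + k²) + 2)*(-4) = (8 + k²)*(-4) = -32 - 4*k²)
K(U(4, 0), -174)/(-57850) = (-32 - 4*(-174)²)/(-57850) = (-32 - 4*30276)*(-1/57850) = (-32 - 121104)*(-1/57850) = -121136*(-1/57850) = 60568/28925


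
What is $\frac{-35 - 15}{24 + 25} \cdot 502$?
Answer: $- \frac{25100}{49} \approx -512.25$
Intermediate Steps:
$\frac{-35 - 15}{24 + 25} \cdot 502 = - \frac{50}{49} \cdot 502 = \left(-50\right) \frac{1}{49} \cdot 502 = \left(- \frac{50}{49}\right) 502 = - \frac{25100}{49}$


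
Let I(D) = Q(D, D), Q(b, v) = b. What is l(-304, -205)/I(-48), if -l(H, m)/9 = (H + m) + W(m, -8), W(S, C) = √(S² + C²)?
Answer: -1527/16 + 3*√42089/16 ≈ -56.971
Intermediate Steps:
I(D) = D
W(S, C) = √(C² + S²)
l(H, m) = -9*H - 9*m - 9*√(64 + m²) (l(H, m) = -9*((H + m) + √((-8)² + m²)) = -9*((H + m) + √(64 + m²)) = -9*(H + m + √(64 + m²)) = -9*H - 9*m - 9*√(64 + m²))
l(-304, -205)/I(-48) = (-9*(-304) - 9*(-205) - 9*√(64 + (-205)²))/(-48) = (2736 + 1845 - 9*√(64 + 42025))*(-1/48) = (2736 + 1845 - 9*√42089)*(-1/48) = (4581 - 9*√42089)*(-1/48) = -1527/16 + 3*√42089/16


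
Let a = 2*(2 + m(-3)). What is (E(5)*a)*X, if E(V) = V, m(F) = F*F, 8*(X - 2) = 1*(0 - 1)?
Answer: 825/4 ≈ 206.25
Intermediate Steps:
X = 15/8 (X = 2 + (1*(0 - 1))/8 = 2 + (1*(-1))/8 = 2 + (⅛)*(-1) = 2 - ⅛ = 15/8 ≈ 1.8750)
m(F) = F²
a = 22 (a = 2*(2 + (-3)²) = 2*(2 + 9) = 2*11 = 22)
(E(5)*a)*X = (5*22)*(15/8) = 110*(15/8) = 825/4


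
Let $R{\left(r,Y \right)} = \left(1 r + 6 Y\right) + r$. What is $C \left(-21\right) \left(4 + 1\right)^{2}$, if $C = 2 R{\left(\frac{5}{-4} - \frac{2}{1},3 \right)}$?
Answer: $-12075$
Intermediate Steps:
$R{\left(r,Y \right)} = 2 r + 6 Y$ ($R{\left(r,Y \right)} = \left(r + 6 Y\right) + r = 2 r + 6 Y$)
$C = 23$ ($C = 2 \left(2 \left(\frac{5}{-4} - \frac{2}{1}\right) + 6 \cdot 3\right) = 2 \left(2 \left(5 \left(- \frac{1}{4}\right) - 2\right) + 18\right) = 2 \left(2 \left(- \frac{5}{4} - 2\right) + 18\right) = 2 \left(2 \left(- \frac{13}{4}\right) + 18\right) = 2 \left(- \frac{13}{2} + 18\right) = 2 \cdot \frac{23}{2} = 23$)
$C \left(-21\right) \left(4 + 1\right)^{2} = 23 \left(-21\right) \left(4 + 1\right)^{2} = - 483 \cdot 5^{2} = \left(-483\right) 25 = -12075$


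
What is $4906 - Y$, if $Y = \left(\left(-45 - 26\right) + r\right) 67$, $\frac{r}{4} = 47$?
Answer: $-2933$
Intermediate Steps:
$r = 188$ ($r = 4 \cdot 47 = 188$)
$Y = 7839$ ($Y = \left(\left(-45 - 26\right) + 188\right) 67 = \left(-71 + 188\right) 67 = 117 \cdot 67 = 7839$)
$4906 - Y = 4906 - 7839 = -2933$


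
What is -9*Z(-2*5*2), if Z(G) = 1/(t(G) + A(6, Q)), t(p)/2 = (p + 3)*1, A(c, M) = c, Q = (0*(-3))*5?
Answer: 9/28 ≈ 0.32143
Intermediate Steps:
Q = 0 (Q = 0*5 = 0)
t(p) = 6 + 2*p (t(p) = 2*((p + 3)*1) = 2*((3 + p)*1) = 2*(3 + p) = 6 + 2*p)
Z(G) = 1/(12 + 2*G) (Z(G) = 1/((6 + 2*G) + 6) = 1/(12 + 2*G))
-9*Z(-2*5*2) = -9/(2*(6 - 2*5*2)) = -9/(2*(6 - 10*2)) = -9/(2*(6 - 20)) = -9/(2*(-14)) = -9*(-1)/(2*14) = -9*(-1/28) = 9/28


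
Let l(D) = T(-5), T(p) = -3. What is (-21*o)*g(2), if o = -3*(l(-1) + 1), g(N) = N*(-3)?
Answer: 756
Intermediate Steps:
l(D) = -3
g(N) = -3*N
o = 6 (o = -3*(-3 + 1) = -3*(-2) = 6)
(-21*o)*g(2) = (-21*6)*(-3*2) = -126*(-6) = 756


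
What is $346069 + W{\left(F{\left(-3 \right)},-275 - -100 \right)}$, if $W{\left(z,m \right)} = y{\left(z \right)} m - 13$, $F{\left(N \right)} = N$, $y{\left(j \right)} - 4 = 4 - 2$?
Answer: $345006$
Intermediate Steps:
$y{\left(j \right)} = 6$ ($y{\left(j \right)} = 4 + \left(4 - 2\right) = 4 + 2 = 6$)
$W{\left(z,m \right)} = -13 + 6 m$ ($W{\left(z,m \right)} = 6 m - 13 = -13 + 6 m$)
$346069 + W{\left(F{\left(-3 \right)},-275 - -100 \right)} = 346069 + \left(-13 + 6 \left(-275 - -100\right)\right) = 346069 + \left(-13 + 6 \left(-275 + 100\right)\right) = 346069 + \left(-13 + 6 \left(-175\right)\right) = 346069 - 1063 = 345006$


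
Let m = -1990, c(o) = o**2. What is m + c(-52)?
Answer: 714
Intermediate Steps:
m + c(-52) = -1990 + (-52)**2 = -1990 + 2704 = 714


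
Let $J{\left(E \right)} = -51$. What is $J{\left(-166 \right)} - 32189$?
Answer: $-32240$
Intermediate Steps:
$J{\left(-166 \right)} - 32189 = -51 - 32189 = -32240$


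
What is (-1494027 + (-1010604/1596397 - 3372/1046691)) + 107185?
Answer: -772441009986627794/556978124109 ≈ -1.3868e+6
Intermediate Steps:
(-1494027 + (-1010604/1596397 - 3372/1046691)) + 107185 = (-1494027 + (-1010604*1/1596397 - 3372*1/1046691)) + 107185 = (-1494027 + (-1010604/1596397 - 1124/348897)) + 107185 = (-1494027 - 354391054016/556978124109) + 107185 = -832140710219250959/556978124109 + 107185 = -772441009986627794/556978124109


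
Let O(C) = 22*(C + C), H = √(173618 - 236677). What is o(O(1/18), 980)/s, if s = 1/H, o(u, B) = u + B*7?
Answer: 61762*I*√63059/9 ≈ 1.7233e+6*I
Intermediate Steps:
H = I*√63059 (H = √(-63059) = I*√63059 ≈ 251.12*I)
O(C) = 44*C (O(C) = 22*(2*C) = 44*C)
o(u, B) = u + 7*B
s = -I*√63059/63059 (s = 1/(I*√63059) = -I*√63059/63059 ≈ -0.0039822*I)
o(O(1/18), 980)/s = (44/18 + 7*980)/((-I*√63059/63059)) = (44*(1/18) + 6860)*(I*√63059) = (22/9 + 6860)*(I*√63059) = 61762*(I*√63059)/9 = 61762*I*√63059/9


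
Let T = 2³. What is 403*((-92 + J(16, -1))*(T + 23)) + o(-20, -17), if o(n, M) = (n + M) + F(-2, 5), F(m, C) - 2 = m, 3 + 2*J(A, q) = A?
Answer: -2136377/2 ≈ -1.0682e+6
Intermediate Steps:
T = 8
J(A, q) = -3/2 + A/2
F(m, C) = 2 + m
o(n, M) = M + n (o(n, M) = (n + M) + (2 - 2) = (M + n) + 0 = M + n)
403*((-92 + J(16, -1))*(T + 23)) + o(-20, -17) = 403*((-92 + (-3/2 + (½)*16))*(8 + 23)) + (-17 - 20) = 403*((-92 + (-3/2 + 8))*31) - 37 = 403*((-92 + 13/2)*31) - 37 = 403*(-171/2*31) - 37 = 403*(-5301/2) - 37 = -2136303/2 - 37 = -2136377/2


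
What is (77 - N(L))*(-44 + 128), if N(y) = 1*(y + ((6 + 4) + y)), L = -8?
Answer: 6972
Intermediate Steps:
N(y) = 10 + 2*y (N(y) = 1*(y + (10 + y)) = 1*(10 + 2*y) = 10 + 2*y)
(77 - N(L))*(-44 + 128) = (77 - (10 + 2*(-8)))*(-44 + 128) = (77 - (10 - 16))*84 = (77 - 1*(-6))*84 = (77 + 6)*84 = 83*84 = 6972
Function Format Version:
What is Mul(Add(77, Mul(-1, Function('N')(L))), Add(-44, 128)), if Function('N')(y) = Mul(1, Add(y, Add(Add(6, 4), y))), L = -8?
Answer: 6972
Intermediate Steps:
Function('N')(y) = Add(10, Mul(2, y)) (Function('N')(y) = Mul(1, Add(y, Add(10, y))) = Mul(1, Add(10, Mul(2, y))) = Add(10, Mul(2, y)))
Mul(Add(77, Mul(-1, Function('N')(L))), Add(-44, 128)) = Mul(Add(77, Mul(-1, Add(10, Mul(2, -8)))), Add(-44, 128)) = Mul(Add(77, Mul(-1, Add(10, -16))), 84) = Mul(Add(77, Mul(-1, -6)), 84) = Mul(Add(77, 6), 84) = Mul(83, 84) = 6972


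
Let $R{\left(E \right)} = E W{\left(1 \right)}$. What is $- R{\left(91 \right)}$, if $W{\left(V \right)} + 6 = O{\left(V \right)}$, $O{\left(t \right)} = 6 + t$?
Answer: $-91$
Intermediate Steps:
$W{\left(V \right)} = V$ ($W{\left(V \right)} = -6 + \left(6 + V\right) = V$)
$R{\left(E \right)} = E$ ($R{\left(E \right)} = E 1 = E$)
$- R{\left(91 \right)} = \left(-1\right) 91 = -91$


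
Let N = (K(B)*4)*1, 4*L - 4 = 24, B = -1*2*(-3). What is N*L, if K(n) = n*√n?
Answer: 168*√6 ≈ 411.51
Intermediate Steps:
B = 6 (B = -2*(-3) = 6)
K(n) = n^(3/2)
L = 7 (L = 1 + (¼)*24 = 1 + 6 = 7)
N = 24*√6 (N = (6^(3/2)*4)*1 = ((6*√6)*4)*1 = (24*√6)*1 = 24*√6 ≈ 58.788)
N*L = (24*√6)*7 = 168*√6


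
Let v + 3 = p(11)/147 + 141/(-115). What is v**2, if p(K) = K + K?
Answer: 4748863744/285779025 ≈ 16.617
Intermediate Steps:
p(K) = 2*K
v = -68912/16905 (v = -3 + ((2*11)/147 + 141/(-115)) = -3 + (22*(1/147) + 141*(-1/115)) = -3 + (22/147 - 141/115) = -3 - 18197/16905 = -68912/16905 ≈ -4.0764)
v**2 = (-68912/16905)**2 = 4748863744/285779025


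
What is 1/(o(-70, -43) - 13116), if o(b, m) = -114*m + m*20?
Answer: -1/9074 ≈ -0.00011021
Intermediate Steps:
o(b, m) = -94*m (o(b, m) = -114*m + 20*m = -94*m)
1/(o(-70, -43) - 13116) = 1/(-94*(-43) - 13116) = 1/(4042 - 13116) = 1/(-9074) = -1/9074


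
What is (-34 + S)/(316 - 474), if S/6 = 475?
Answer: -1408/79 ≈ -17.823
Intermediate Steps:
S = 2850 (S = 6*475 = 2850)
(-34 + S)/(316 - 474) = (-34 + 2850)/(316 - 474) = 2816/(-158) = 2816*(-1/158) = -1408/79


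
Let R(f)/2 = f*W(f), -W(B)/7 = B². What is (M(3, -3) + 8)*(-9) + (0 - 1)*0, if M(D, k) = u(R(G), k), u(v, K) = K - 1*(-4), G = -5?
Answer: -81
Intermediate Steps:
W(B) = -7*B²
R(f) = -14*f³ (R(f) = 2*(f*(-7*f²)) = 2*(-7*f³) = -14*f³)
u(v, K) = 4 + K (u(v, K) = K + 4 = 4 + K)
M(D, k) = 4 + k
(M(3, -3) + 8)*(-9) + (0 - 1)*0 = ((4 - 3) + 8)*(-9) + (0 - 1)*0 = (1 + 8)*(-9) - 1*0 = 9*(-9) + 0 = -81 + 0 = -81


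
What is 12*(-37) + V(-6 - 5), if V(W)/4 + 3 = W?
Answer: -500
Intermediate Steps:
V(W) = -12 + 4*W
12*(-37) + V(-6 - 5) = 12*(-37) + (-12 + 4*(-6 - 5)) = -444 + (-12 + 4*(-11)) = -444 + (-12 - 44) = -444 - 56 = -500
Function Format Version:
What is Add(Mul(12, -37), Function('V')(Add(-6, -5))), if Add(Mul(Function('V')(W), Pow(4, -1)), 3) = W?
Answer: -500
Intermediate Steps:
Function('V')(W) = Add(-12, Mul(4, W))
Add(Mul(12, -37), Function('V')(Add(-6, -5))) = Add(Mul(12, -37), Add(-12, Mul(4, Add(-6, -5)))) = Add(-444, Add(-12, Mul(4, -11))) = Add(-444, Add(-12, -44)) = Add(-444, -56) = -500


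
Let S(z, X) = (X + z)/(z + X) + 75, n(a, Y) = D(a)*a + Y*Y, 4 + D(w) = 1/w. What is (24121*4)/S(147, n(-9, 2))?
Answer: 24121/19 ≈ 1269.5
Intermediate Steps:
D(w) = -4 + 1/w
n(a, Y) = Y² + a*(-4 + 1/a) (n(a, Y) = (-4 + 1/a)*a + Y*Y = a*(-4 + 1/a) + Y² = Y² + a*(-4 + 1/a))
S(z, X) = 76 (S(z, X) = (X + z)/(X + z) + 75 = 1 + 75 = 76)
(24121*4)/S(147, n(-9, 2)) = (24121*4)/76 = 96484*(1/76) = 24121/19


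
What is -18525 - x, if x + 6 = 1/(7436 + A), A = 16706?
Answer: -447085699/24142 ≈ -18519.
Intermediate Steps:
x = -144851/24142 (x = -6 + 1/(7436 + 16706) = -6 + 1/24142 = -144851/24142 ≈ -6.0000)
-18525 - x = -18525 - 1*(-144851/24142) = -18525 + 144851/24142 = -447085699/24142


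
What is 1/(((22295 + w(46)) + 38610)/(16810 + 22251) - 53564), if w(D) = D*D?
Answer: -39061/2092200383 ≈ -1.8670e-5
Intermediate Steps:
w(D) = D²
1/(((22295 + w(46)) + 38610)/(16810 + 22251) - 53564) = 1/(((22295 + 46²) + 38610)/(16810 + 22251) - 53564) = 1/(((22295 + 2116) + 38610)/39061 - 53564) = 1/((24411 + 38610)*(1/39061) - 53564) = 1/(63021*(1/39061) - 53564) = 1/(63021/39061 - 53564) = 1/(-2092200383/39061) = -39061/2092200383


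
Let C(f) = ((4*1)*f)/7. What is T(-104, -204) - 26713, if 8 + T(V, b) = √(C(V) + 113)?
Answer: -26721 + 5*√105/7 ≈ -26714.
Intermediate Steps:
C(f) = 4*f/7 (C(f) = (4*f)*(⅐) = 4*f/7)
T(V, b) = -8 + √(113 + 4*V/7) (T(V, b) = -8 + √(4*V/7 + 113) = -8 + √(113 + 4*V/7))
T(-104, -204) - 26713 = (-8 + √(5537 + 28*(-104))/7) - 26713 = (-8 + √(5537 - 2912)/7) - 26713 = (-8 + √2625/7) - 26713 = (-8 + (5*√105)/7) - 26713 = (-8 + 5*√105/7) - 26713 = -26721 + 5*√105/7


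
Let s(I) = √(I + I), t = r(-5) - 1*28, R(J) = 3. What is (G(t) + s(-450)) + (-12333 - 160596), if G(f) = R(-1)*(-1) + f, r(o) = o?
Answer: -172965 + 30*I ≈ -1.7297e+5 + 30.0*I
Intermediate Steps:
t = -33 (t = -5 - 1*28 = -5 - 28 = -33)
s(I) = √2*√I (s(I) = √(2*I) = √2*√I)
G(f) = -3 + f (G(f) = 3*(-1) + f = -3 + f)
(G(t) + s(-450)) + (-12333 - 160596) = ((-3 - 33) + √2*√(-450)) + (-12333 - 160596) = (-36 + √2*(15*I*√2)) - 172929 = (-36 + 30*I) - 172929 = -172965 + 30*I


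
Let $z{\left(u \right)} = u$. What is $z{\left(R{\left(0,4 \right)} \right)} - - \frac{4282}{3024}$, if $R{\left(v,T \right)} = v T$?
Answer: $\frac{2141}{1512} \approx 1.416$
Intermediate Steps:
$R{\left(v,T \right)} = T v$
$z{\left(R{\left(0,4 \right)} \right)} - - \frac{4282}{3024} = 4 \cdot 0 - - \frac{4282}{3024} = 0 - \left(-4282\right) \frac{1}{3024} = 0 - - \frac{2141}{1512} = 0 + \frac{2141}{1512} = \frac{2141}{1512}$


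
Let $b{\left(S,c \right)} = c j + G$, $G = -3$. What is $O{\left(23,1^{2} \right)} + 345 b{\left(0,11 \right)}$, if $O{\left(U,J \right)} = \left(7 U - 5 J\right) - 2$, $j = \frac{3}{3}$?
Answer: $2914$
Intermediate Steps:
$j = 1$ ($j = 3 \cdot \frac{1}{3} = 1$)
$O{\left(U,J \right)} = -2 - 5 J + 7 U$ ($O{\left(U,J \right)} = \left(- 5 J + 7 U\right) - 2 = -2 - 5 J + 7 U$)
$b{\left(S,c \right)} = -3 + c$ ($b{\left(S,c \right)} = c 1 - 3 = c - 3 = -3 + c$)
$O{\left(23,1^{2} \right)} + 345 b{\left(0,11 \right)} = \left(-2 - 5 \cdot 1^{2} + 7 \cdot 23\right) + 345 \left(-3 + 11\right) = \left(-2 - 5 + 161\right) + 345 \cdot 8 = \left(-2 - 5 + 161\right) + 2760 = 154 + 2760 = 2914$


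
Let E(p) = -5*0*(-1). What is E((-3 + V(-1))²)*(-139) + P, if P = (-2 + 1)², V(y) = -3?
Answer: 1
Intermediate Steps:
P = 1 (P = (-1)² = 1)
E(p) = 0 (E(p) = 0*(-1) = 0)
E((-3 + V(-1))²)*(-139) + P = 0*(-139) + 1 = 0 + 1 = 1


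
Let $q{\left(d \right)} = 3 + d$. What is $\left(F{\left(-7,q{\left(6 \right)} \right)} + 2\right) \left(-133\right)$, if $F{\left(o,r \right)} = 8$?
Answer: $-1330$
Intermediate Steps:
$\left(F{\left(-7,q{\left(6 \right)} \right)} + 2\right) \left(-133\right) = \left(8 + 2\right) \left(-133\right) = 10 \left(-133\right) = -1330$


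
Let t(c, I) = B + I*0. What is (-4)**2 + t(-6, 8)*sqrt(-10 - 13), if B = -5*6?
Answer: 16 - 30*I*sqrt(23) ≈ 16.0 - 143.88*I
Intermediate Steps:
B = -30
t(c, I) = -30 (t(c, I) = -30 + I*0 = -30 + 0 = -30)
(-4)**2 + t(-6, 8)*sqrt(-10 - 13) = (-4)**2 - 30*sqrt(-10 - 13) = 16 - 30*I*sqrt(23)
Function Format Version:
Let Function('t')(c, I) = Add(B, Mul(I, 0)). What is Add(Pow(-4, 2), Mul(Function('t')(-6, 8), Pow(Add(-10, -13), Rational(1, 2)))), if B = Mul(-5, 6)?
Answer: Add(16, Mul(-30, I, Pow(23, Rational(1, 2)))) ≈ Add(16.000, Mul(-143.88, I))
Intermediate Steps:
B = -30
Function('t')(c, I) = -30 (Function('t')(c, I) = Add(-30, Mul(I, 0)) = Add(-30, 0) = -30)
Add(Pow(-4, 2), Mul(Function('t')(-6, 8), Pow(Add(-10, -13), Rational(1, 2)))) = Add(Pow(-4, 2), Mul(-30, Pow(Add(-10, -13), Rational(1, 2)))) = Add(16, Mul(-30, Pow(-23, Rational(1, 2)))) = Add(16, Mul(-30, Mul(I, Pow(23, Rational(1, 2))))) = Add(16, Mul(-30, I, Pow(23, Rational(1, 2))))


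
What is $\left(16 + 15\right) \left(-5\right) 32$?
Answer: $-4960$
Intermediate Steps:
$\left(16 + 15\right) \left(-5\right) 32 = 31 \left(-5\right) 32 = \left(-155\right) 32 = -4960$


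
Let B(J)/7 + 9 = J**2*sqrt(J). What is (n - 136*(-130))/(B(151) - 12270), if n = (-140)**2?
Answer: 45977424/384648145891 + 595014896*sqrt(151)/384648145891 ≈ 0.019128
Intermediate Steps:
B(J) = -63 + 7*J**(5/2) (B(J) = -63 + 7*(J**2*sqrt(J)) = -63 + 7*J**(5/2))
n = 19600
(n - 136*(-130))/(B(151) - 12270) = (19600 - 136*(-130))/((-63 + 7*151**(5/2)) - 12270) = (19600 + 17680)/((-63 + 7*(22801*sqrt(151))) - 12270) = 37280/((-63 + 159607*sqrt(151)) - 12270) = 37280/(-12333 + 159607*sqrt(151))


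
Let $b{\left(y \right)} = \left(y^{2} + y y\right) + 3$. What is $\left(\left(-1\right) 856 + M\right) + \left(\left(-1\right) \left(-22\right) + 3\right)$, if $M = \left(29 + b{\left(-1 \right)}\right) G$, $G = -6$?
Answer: $-1035$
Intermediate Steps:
$b{\left(y \right)} = 3 + 2 y^{2}$ ($b{\left(y \right)} = \left(y^{2} + y^{2}\right) + 3 = 2 y^{2} + 3 = 3 + 2 y^{2}$)
$M = -204$ ($M = \left(29 + \left(3 + 2 \left(-1\right)^{2}\right)\right) \left(-6\right) = \left(29 + \left(3 + 2 \cdot 1\right)\right) \left(-6\right) = \left(29 + \left(3 + 2\right)\right) \left(-6\right) = \left(29 + 5\right) \left(-6\right) = 34 \left(-6\right) = -204$)
$\left(\left(-1\right) 856 + M\right) + \left(\left(-1\right) \left(-22\right) + 3\right) = \left(\left(-1\right) 856 - 204\right) + \left(\left(-1\right) \left(-22\right) + 3\right) = \left(-856 - 204\right) + \left(22 + 3\right) = -1060 + 25 = -1035$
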